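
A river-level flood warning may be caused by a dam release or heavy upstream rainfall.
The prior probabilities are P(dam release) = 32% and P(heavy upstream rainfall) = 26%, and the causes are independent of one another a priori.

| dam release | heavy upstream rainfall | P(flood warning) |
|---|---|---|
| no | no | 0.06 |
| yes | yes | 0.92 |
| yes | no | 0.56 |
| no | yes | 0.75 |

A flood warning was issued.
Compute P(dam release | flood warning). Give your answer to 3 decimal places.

Sum P(flood warning|·) weighted by the priors over the 4 (dam release, heavy upstream rainfall) configurations:
  P(flood warning) = 0.06·0.68·0.74 + 0.75·0.68·0.26 + 0.56·0.32·0.74 + 0.92·0.32·0.26
        = 0.030192 + 0.132600 + 0.132608 + 0.076544 = 0.371944
Keeping only the dam release-present terms gives 0.209152, so
  P(dam release | flood warning) = 0.209152 / 0.371944 ≈ 0.562

P(dam release | flood warning) ≈ 0.562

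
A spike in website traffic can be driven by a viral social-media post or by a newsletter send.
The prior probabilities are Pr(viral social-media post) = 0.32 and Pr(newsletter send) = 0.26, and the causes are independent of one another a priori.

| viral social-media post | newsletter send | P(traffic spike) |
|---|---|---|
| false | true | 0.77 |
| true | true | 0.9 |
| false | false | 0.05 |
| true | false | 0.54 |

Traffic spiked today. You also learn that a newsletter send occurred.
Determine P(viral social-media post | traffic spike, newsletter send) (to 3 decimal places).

P(traffic spike | newsletter send) = 0.77·0.68 + 0.9·0.32 = 0.523600 + 0.288000 = 0.811600
The viral social-media post-present share is 0.9·0.32 = 0.288000.
Hence the posterior is 0.288000/0.811600 ≈ 0.355.

P(viral social-media post | traffic spike, newsletter send) ≈ 0.355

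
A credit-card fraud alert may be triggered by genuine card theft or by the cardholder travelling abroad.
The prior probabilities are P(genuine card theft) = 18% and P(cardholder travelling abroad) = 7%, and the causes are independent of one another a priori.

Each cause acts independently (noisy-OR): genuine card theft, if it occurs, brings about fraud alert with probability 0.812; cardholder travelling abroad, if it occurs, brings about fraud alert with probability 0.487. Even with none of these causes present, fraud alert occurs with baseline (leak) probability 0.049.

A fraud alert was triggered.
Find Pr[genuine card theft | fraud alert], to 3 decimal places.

Pr[genuine card theft | fraud alert] ≈ 0.690

Under noisy-OR, P(fraud alert | causes) = 1 − (1−0.049)·∏(1−qᵢ) over the active causes.
Numerator (weight on configurations with genuine card theft): 0.137471 + 0.011444 = 0.148915
The normalizing constant is 0.049×0.82×0.93 + 0.512137×0.82×0.07 + 0.821212×0.18×0.93 + 0.908282×0.18×0.07 = 0.215679
Posterior = 0.148915 / 0.215679 ≈ 0.690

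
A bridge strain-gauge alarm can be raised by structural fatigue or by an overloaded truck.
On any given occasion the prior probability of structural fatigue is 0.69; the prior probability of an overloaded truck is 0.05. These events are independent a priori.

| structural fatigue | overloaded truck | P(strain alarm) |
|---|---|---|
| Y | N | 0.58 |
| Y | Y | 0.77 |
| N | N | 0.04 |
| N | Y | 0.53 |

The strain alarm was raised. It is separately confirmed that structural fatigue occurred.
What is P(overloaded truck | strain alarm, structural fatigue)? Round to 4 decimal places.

Weight on overloaded truck=true, given the evidence: 0.77·0.05 = 0.038500
The normalizing constant is 0.58·0.95 + 0.77·0.05 = 0.589500
Posterior = 0.038500 / 0.589500 ≈ 0.0653

P(overloaded truck | strain alarm, structural fatigue) ≈ 0.0653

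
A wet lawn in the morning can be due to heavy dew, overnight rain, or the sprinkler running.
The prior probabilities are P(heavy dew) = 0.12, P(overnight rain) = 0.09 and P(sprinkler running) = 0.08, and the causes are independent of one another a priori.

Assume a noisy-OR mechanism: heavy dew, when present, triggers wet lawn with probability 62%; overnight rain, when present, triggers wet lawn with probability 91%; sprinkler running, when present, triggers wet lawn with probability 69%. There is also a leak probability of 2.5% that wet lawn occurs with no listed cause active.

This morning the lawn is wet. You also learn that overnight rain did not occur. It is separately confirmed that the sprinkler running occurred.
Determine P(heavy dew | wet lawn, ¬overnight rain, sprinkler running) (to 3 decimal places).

P(heavy dew | wet lawn, ¬overnight rain, sprinkler running) ≈ 0.147

Under noisy-OR, P(wet lawn | causes) = 1 − (1−0.025)·∏(1−qᵢ) over the active causes.
P(wet lawn | ¬overnight rain, sprinkler running) = 0.69775×0.88 + 0.885145×0.12 = 0.614020 + 0.106217 = 0.720237
Restricting to configurations with heavy dew present: 0.885145×0.12 = 0.106217.
Hence the posterior is 0.106217/0.720237 ≈ 0.147.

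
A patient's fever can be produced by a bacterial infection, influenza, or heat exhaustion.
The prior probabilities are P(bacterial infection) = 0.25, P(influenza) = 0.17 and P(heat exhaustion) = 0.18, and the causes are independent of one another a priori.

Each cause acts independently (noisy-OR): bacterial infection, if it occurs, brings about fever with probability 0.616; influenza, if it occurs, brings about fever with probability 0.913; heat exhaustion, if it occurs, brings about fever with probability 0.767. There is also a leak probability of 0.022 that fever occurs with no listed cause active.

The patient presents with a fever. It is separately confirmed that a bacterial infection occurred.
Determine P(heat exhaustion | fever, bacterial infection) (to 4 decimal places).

P(heat exhaustion | fever, bacterial infection) ≈ 0.2294

Under noisy-OR, P(fever | causes) = 1 − (1−0.022)·∏(1−qᵢ) over the active causes.
For the numerator, keep only heat exhaustion=true terms: 0.136327 + 0.030367 = 0.166694
Denominator P(fever | bacterial infection): 0.624448·0.83·0.82 + 0.912496·0.83·0.18 + 0.967327·0.17·0.82 + 0.992387·0.17·0.18 = 0.726538
Posterior = 0.166694 / 0.726538 ≈ 0.2294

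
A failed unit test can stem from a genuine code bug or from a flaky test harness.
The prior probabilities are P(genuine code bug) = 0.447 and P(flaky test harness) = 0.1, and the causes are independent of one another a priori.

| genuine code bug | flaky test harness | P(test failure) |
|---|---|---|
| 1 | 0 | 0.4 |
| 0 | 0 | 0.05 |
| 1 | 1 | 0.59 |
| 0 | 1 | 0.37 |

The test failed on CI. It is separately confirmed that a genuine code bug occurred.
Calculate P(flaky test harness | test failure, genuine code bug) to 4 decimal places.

P(flaky test harness | test failure, genuine code bug) ≈ 0.1408

Numerator (weight on configurations with flaky test harness): 0.59*0.1 = 0.059000
The normalizing constant is 0.4*0.9 + 0.59*0.1 = 0.419000
P(flaky test harness | test failure, genuine code bug) = 0.059000/0.419000 ≈ 0.1408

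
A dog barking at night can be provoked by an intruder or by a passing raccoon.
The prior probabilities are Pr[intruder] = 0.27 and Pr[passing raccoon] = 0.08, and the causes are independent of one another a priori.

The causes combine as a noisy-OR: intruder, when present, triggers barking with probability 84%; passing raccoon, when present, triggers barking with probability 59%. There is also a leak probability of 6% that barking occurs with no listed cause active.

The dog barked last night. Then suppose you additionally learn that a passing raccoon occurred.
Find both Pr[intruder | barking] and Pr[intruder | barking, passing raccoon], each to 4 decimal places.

Pr[intruder | barking] ≈ 0.7522; Pr[intruder | barking, passing raccoon] ≈ 0.3609

Under noisy-OR, P(barking | causes) = 1 − (1−0.06)·∏(1−qᵢ) over the active causes.
By total probability over the 4 (intruder, passing raccoon) configurations:
  P(barking) = 0.06·0.73·0.92 + 0.6146·0.73·0.08 + 0.8496·0.27·0.92 + 0.938336·0.27·0.08
        = 0.040296 + 0.035893 + 0.211041 + 0.020268 = 0.307498
Configurations with intruder contribute 0.231309, so
  P(intruder | barking) = 0.231309 / 0.307498 ≈ 0.7522

With the extra evidence:
Weight on intruder=true, given the evidence: 0.938336·0.27 = 0.253351
Normalizer over all consistent configurations: 0.6146·0.73 + 0.938336·0.27 = 0.702009
Posterior = 0.253351 / 0.702009 ≈ 0.3609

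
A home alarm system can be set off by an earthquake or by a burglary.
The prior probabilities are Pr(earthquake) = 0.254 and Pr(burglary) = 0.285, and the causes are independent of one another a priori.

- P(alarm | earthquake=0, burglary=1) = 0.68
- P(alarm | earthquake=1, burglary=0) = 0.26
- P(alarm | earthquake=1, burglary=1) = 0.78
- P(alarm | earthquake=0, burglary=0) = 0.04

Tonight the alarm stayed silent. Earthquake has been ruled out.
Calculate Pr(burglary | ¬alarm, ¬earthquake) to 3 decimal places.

Pr(burglary | ¬alarm, ¬earthquake) ≈ 0.117

Enumerate both values of burglary and weight by the priors:
  P(¬alarm | ¬earthquake) = 0.96·0.715 + 0.32·0.285
        = 0.686400 + 0.091200 = 0.777600
The terms with burglary present sum to 0.091200, so
  P(burglary | ¬alarm, ¬earthquake) = 0.091200 / 0.777600 ≈ 0.117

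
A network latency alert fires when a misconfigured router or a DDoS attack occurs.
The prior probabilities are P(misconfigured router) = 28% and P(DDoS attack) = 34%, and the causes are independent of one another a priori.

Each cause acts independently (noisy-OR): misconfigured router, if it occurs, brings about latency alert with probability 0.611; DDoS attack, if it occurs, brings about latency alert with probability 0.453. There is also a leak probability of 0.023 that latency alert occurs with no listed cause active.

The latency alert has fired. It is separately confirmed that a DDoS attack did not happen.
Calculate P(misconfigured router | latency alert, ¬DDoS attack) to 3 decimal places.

Under noisy-OR, P(latency alert | causes) = 1 − (1−0.023)·∏(1−qᵢ) over the active causes.
Sum P(latency alert|·) weighted by the priors over both values of misconfigured router:
  P(latency alert | ¬DDoS attack) = 0.023×0.72 + 0.619947×0.28
        = 0.016560 + 0.173585 = 0.190145
Configurations with misconfigured router contribute 0.173585, so
  P(misconfigured router | latency alert, ¬DDoS attack) = 0.173585 / 0.190145 ≈ 0.913

P(misconfigured router | latency alert, ¬DDoS attack) ≈ 0.913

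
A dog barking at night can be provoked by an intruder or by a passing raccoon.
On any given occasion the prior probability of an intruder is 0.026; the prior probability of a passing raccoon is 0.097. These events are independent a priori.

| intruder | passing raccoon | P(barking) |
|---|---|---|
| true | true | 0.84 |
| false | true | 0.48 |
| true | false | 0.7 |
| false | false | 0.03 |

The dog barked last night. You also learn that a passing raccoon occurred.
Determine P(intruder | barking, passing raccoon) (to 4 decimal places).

P(barking | passing raccoon) = 0.48·0.974 + 0.84·0.026 = 0.467520 + 0.021840 = 0.489360
Restricting to configurations with intruder present: 0.84·0.026 = 0.021840.
So P(intruder | barking, passing raccoon) = 0.021840/0.489360 ≈ 0.0446.

P(intruder | barking, passing raccoon) ≈ 0.0446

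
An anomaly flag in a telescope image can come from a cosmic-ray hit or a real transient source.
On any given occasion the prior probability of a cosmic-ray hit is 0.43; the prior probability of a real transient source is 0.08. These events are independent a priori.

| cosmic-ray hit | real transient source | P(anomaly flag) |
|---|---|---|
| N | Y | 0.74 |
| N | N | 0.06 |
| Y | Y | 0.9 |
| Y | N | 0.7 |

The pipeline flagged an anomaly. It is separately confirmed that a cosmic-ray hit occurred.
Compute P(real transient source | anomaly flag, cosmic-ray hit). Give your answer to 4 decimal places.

P(real transient source | anomaly flag, cosmic-ray hit) ≈ 0.1006

By total probability over both values of real transient source:
  P(anomaly flag | cosmic-ray hit) = 0.7·0.92 + 0.9·0.08
        = 0.644000 + 0.072000 = 0.716000
The terms with real transient source present sum to 0.072000, so
  P(real transient source | anomaly flag, cosmic-ray hit) = 0.072000 / 0.716000 ≈ 0.1006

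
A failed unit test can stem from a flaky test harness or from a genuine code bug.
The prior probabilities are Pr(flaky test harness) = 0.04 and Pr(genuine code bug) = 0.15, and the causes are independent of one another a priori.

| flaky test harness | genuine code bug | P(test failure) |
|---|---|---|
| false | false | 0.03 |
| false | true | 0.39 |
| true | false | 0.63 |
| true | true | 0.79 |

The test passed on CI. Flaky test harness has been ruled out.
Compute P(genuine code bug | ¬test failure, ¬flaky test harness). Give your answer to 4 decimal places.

P(¬test failure | ¬flaky test harness) = 0.97×0.85 + 0.61×0.15 = 0.824500 + 0.091500 = 0.916000
Of this, 0.091500 comes from 0.61×0.15 (the genuine code bug=true cases).
Hence the posterior is 0.091500/0.916000 ≈ 0.0999.

P(genuine code bug | ¬test failure, ¬flaky test harness) ≈ 0.0999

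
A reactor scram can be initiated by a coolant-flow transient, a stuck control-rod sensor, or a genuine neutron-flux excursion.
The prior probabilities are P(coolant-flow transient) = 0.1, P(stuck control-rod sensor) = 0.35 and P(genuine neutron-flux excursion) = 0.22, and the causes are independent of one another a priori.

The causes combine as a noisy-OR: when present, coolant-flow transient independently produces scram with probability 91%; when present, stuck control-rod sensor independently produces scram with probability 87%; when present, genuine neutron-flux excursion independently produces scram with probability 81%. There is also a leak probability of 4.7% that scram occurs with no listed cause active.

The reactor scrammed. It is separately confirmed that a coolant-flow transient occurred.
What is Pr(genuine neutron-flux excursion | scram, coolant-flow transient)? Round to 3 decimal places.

Pr(genuine neutron-flux excursion | scram, coolant-flow transient) ≈ 0.229

Under noisy-OR, P(scram | causes) = 1 − (1−0.047)·∏(1−qᵢ) over the active causes.
P(scram | coolant-flow transient) = 0.91423×0.65×0.78 + 0.983704×0.65×0.22 + 0.98885×0.35×0.78 + 0.997881×0.35×0.22 = 0.463515 + 0.140670 + 0.269956 + 0.076837 = 0.950978
The genuine neutron-flux excursion-present share is 0.140670 + 0.076837 = 0.217507.
Hence the posterior is 0.217507/0.950978 ≈ 0.229.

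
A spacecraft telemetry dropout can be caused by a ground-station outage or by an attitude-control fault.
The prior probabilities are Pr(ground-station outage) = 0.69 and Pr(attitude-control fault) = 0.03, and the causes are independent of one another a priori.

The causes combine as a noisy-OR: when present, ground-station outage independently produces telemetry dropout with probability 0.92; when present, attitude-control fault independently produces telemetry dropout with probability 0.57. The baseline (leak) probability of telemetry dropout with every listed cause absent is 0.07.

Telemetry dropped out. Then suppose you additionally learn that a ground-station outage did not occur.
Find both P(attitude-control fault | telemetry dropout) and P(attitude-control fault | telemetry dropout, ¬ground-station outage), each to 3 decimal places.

Under noisy-OR, P(telemetry dropout | causes) = 1 − (1−0.07)·∏(1−qᵢ) over the active causes.
For the numerator, keep only attitude-control fault=true terms: 0.005581 + 0.020038 = 0.025619
The normalizing constant is 0.07*0.31*0.97 + 0.6001*0.31*0.03 + 0.9256*0.69*0.97 + 0.968008*0.69*0.03 = 0.666172
P(attitude-control fault | telemetry dropout) = 0.025619/0.666172 ≈ 0.038

Now condition on the additional information:
P(telemetry dropout | ¬ground-station outage) = 0.07×0.97 + 0.6001×0.03 = 0.067900 + 0.018003 = 0.085903
The attitude-control fault-present share is 0.6001×0.03 = 0.018003.
P(attitude-control fault | telemetry dropout, ¬ground-station outage) = 0.018003 / 0.085903 ≈ 0.210

P(attitude-control fault | telemetry dropout) ≈ 0.038; P(attitude-control fault | telemetry dropout, ¬ground-station outage) ≈ 0.210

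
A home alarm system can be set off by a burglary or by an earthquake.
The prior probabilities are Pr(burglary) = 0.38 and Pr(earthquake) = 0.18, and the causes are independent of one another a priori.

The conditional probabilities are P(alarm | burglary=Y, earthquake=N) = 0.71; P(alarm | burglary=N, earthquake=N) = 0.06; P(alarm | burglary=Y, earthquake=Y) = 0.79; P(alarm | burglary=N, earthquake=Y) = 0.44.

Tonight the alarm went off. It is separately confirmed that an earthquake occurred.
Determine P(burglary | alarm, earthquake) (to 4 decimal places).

P(alarm | earthquake) = 0.44×0.62 + 0.79×0.38 = 0.272800 + 0.300200 = 0.573000
The burglary-present share is 0.79×0.38 = 0.300200.
Hence the posterior is 0.300200/0.573000 ≈ 0.5239.

P(burglary | alarm, earthquake) ≈ 0.5239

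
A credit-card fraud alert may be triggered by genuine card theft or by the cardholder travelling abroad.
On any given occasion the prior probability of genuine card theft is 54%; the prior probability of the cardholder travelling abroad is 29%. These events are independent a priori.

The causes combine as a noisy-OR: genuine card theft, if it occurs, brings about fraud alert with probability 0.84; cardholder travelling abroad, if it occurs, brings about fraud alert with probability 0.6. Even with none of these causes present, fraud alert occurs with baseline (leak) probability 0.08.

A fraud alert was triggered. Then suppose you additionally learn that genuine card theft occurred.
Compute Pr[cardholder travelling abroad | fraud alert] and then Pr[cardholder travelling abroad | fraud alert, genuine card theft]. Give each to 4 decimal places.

Under noisy-OR, P(fraud alert | causes) = 1 − (1−0.08)·∏(1−qᵢ) over the active causes.
Numerator (weight on configurations with cardholder travelling abroad): 0.084309 + 0.147379 = 0.231688
Denominator P(fraud alert): 0.08·0.46·0.71 + 0.632·0.46·0.29 + 0.8528·0.54·0.71 + 0.94112·0.54·0.29 = 0.584780
P(cardholder travelling abroad | fraud alert) = 0.231688/0.584780 ≈ 0.3962

Now also conditioning on genuine card theft=true:
P(fraud alert | genuine card theft) = 0.8528*0.71 + 0.94112*0.29 = 0.605488 + 0.272925 = 0.878413
Restricting to configurations with cardholder travelling abroad present: 0.94112*0.29 = 0.272925.
P(cardholder travelling abroad | fraud alert, genuine card theft) = 0.272925 / 0.878413 ≈ 0.3107
This is intercausal reasoning (explaining away): once genuine card theft accounts for the fraud alert, cardholder travelling abroad becomes less likely.

Pr[cardholder travelling abroad | fraud alert] ≈ 0.3962; Pr[cardholder travelling abroad | fraud alert, genuine card theft] ≈ 0.3107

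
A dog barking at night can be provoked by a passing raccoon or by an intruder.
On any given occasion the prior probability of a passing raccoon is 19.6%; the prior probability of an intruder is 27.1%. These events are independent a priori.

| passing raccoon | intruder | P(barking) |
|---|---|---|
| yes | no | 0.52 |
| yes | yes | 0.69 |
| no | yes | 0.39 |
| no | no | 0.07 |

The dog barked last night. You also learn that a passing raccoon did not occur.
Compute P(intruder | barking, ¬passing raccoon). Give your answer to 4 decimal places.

P(intruder | barking, ¬passing raccoon) ≈ 0.6744

By total probability over both values of intruder:
  P(barking | ¬passing raccoon) = 0.07·0.729 + 0.39·0.271
        = 0.051030 + 0.105690 = 0.156720
The terms with intruder present sum to 0.105690, so
  P(intruder | barking, ¬passing raccoon) = 0.105690 / 0.156720 ≈ 0.6744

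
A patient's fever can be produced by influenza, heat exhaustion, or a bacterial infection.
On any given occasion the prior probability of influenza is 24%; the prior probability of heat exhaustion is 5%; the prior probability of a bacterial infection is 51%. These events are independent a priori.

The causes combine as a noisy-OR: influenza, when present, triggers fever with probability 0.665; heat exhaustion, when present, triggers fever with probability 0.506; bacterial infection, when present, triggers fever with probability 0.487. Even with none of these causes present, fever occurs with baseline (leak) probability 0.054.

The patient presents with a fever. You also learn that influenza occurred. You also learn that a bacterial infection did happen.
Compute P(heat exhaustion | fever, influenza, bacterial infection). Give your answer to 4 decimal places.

P(heat exhaustion | fever, influenza, bacterial infection) ≈ 0.0546

Under noisy-OR, P(fever | causes) = 1 − (1−0.054)·∏(1−qᵢ) over the active causes.
By total probability over both values of heat exhaustion:
  P(fever | influenza, bacterial infection) = 0.837425×0.95 + 0.919688×0.05
        = 0.795554 + 0.045984 = 0.841538
The terms with heat exhaustion present sum to 0.045984, so
  P(heat exhaustion | fever, influenza, bacterial infection) = 0.045984 / 0.841538 ≈ 0.0546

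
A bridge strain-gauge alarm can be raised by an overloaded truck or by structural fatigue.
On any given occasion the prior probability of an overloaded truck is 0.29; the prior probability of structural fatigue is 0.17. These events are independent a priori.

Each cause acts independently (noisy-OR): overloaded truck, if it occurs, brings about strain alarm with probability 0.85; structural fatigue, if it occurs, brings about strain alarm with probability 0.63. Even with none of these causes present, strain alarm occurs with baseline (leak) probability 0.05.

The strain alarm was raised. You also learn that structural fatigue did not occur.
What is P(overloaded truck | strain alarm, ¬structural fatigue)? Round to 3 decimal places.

P(overloaded truck | strain alarm, ¬structural fatigue) ≈ 0.875

Under noisy-OR, P(strain alarm | causes) = 1 − (1−0.05)·∏(1−qᵢ) over the active causes.
Enumerate both values of overloaded truck and weight by the priors:
  P(strain alarm | ¬structural fatigue) = 0.05·0.71 + 0.8575·0.29
        = 0.035500 + 0.248675 = 0.284175
The terms with overloaded truck present sum to 0.248675, so
  P(overloaded truck | strain alarm, ¬structural fatigue) = 0.248675 / 0.284175 ≈ 0.875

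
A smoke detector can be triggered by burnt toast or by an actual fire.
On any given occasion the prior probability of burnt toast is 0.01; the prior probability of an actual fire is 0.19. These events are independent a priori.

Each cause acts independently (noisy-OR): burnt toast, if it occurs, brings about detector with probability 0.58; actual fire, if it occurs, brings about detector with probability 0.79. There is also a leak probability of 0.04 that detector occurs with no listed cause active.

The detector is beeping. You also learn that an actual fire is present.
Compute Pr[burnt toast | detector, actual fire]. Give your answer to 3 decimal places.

Under noisy-OR, P(detector | causes) = 1 − (1−0.04)·∏(1−qᵢ) over the active causes.
P(detector | actual fire) = 0.7984·0.99 + 0.915328·0.01 = 0.790416 + 0.009153 = 0.799569
Of this, 0.009153 comes from 0.915328·0.01 (the burnt toast=true cases).
P(burnt toast | detector, actual fire) = 0.009153 / 0.799569 ≈ 0.011

Pr[burnt toast | detector, actual fire] ≈ 0.011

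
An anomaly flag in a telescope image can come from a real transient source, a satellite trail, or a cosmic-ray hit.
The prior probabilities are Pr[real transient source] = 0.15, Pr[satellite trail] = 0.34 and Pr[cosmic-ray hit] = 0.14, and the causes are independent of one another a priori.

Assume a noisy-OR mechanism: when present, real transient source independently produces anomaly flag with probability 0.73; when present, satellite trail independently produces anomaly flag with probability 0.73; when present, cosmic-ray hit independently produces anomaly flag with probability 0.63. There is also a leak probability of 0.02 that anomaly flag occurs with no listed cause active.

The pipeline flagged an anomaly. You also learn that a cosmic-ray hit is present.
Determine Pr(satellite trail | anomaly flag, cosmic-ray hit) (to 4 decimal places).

Under noisy-OR, P(anomaly flag | causes) = 1 − (1−0.02)·∏(1−qᵢ) over the active causes.
For the numerator, keep only satellite trail=true terms: 0.260706 + 0.049652 = 0.310358
The normalizing constant is 0.6374*0.85*0.66 + 0.902098*0.85*0.34 + 0.902098*0.15*0.66 + 0.973566*0.15*0.34 = 0.757247
P(satellite trail | anomaly flag, cosmic-ray hit) = 0.310358/0.757247 ≈ 0.4099

Pr(satellite trail | anomaly flag, cosmic-ray hit) ≈ 0.4099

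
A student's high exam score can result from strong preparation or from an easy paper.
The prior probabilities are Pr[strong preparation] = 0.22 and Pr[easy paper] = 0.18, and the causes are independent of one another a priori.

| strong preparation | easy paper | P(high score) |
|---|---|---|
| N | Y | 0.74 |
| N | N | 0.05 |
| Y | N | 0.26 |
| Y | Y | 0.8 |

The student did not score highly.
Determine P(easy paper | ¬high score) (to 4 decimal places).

Enumerate the 4 (strong preparation, easy paper) configurations and weight by the priors:
  P(¬high score) = 0.95×0.78×0.82 + 0.26×0.78×0.18 + 0.74×0.22×0.82 + 0.2×0.22×0.18
        = 0.607620 + 0.036504 + 0.133496 + 0.007920 = 0.785540
Configurations with easy paper contribute 0.044424, so
  P(easy paper | ¬high score) = 0.044424 / 0.785540 ≈ 0.0566

P(easy paper | ¬high score) ≈ 0.0566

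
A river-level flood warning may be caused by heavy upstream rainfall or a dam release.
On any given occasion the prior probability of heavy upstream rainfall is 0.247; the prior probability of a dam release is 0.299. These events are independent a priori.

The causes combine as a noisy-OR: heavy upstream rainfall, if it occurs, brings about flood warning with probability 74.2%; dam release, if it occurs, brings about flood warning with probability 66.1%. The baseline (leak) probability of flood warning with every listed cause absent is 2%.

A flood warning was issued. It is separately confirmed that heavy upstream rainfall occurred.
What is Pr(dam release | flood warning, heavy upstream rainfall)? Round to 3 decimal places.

Pr(dam release | flood warning, heavy upstream rainfall) ≈ 0.343

Under noisy-OR, P(flood warning | causes) = 1 − (1−0.02)·∏(1−qᵢ) over the active causes.
P(flood warning | heavy upstream rainfall) = 0.74716·0.701 + 0.914287·0.299 = 0.523759 + 0.273372 = 0.797131
The dam release-present share is 0.914287·0.299 = 0.273372.
Hence the posterior is 0.273372/0.797131 ≈ 0.343.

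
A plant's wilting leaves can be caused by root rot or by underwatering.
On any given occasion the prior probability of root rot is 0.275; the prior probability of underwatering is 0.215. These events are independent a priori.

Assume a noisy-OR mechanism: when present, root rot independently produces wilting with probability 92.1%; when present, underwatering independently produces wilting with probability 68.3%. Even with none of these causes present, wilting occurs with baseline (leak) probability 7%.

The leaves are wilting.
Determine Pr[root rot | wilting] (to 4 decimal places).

Under noisy-OR, P(wilting | causes) = 1 − (1−0.07)·∏(1−qᵢ) over the active causes.
P(wilting) = 0.07×0.725×0.785 + 0.70519×0.725×0.215 + 0.92653×0.275×0.785 + 0.97671×0.275×0.215 = 0.039839 + 0.109921 + 0.200015 + 0.057748 = 0.407523
Of this, 0.257763 comes from 0.200015 + 0.057748 (the root rot=true cases).
So P(root rot | wilting) = 0.257763/0.407523 ≈ 0.6325.

Pr[root rot | wilting] ≈ 0.6325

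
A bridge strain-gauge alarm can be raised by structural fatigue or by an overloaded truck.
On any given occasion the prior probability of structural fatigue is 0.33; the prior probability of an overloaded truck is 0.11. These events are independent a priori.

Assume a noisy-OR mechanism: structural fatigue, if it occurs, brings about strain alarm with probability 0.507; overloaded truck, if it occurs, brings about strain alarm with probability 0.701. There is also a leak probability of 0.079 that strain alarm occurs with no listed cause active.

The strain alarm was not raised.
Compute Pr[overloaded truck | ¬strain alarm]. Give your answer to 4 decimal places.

Under noisy-OR, P(strain alarm | causes) = 1 − (1−0.079)·∏(1−qᵢ) over the active causes.
P(¬strain alarm) = 0.921·0.67·0.89 + 0.275379·0.67·0.11 + 0.454053·0.33·0.89 + 0.135762·0.33·0.11 = 0.549192 + 0.020295 + 0.133355 + 0.004928 = 0.707770
Of this, 0.025223 comes from 0.020295 + 0.004928 (the overloaded truck=true cases).
Hence the posterior is 0.025223/0.707770 ≈ 0.0356.

Pr[overloaded truck | ¬strain alarm] ≈ 0.0356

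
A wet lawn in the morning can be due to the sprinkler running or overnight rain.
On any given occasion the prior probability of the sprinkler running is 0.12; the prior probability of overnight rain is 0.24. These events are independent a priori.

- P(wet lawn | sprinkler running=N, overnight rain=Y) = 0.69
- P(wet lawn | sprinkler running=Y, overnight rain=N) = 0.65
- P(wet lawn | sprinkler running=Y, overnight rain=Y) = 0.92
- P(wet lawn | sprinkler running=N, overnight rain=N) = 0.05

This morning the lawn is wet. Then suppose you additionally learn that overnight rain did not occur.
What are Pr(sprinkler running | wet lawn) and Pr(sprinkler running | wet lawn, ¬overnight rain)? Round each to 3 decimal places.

Pr(sprinkler running | wet lawn) ≈ 0.324; Pr(sprinkler running | wet lawn, ¬overnight rain) ≈ 0.639

Enumerate the 4 (sprinkler running, overnight rain) configurations and weight by the priors:
  P(wet lawn) = 0.05·0.88·0.76 + 0.69·0.88·0.24 + 0.65·0.12·0.76 + 0.92·0.12·0.24
        = 0.033440 + 0.145728 + 0.059280 + 0.026496 = 0.264944
Configurations with sprinkler running contribute 0.085776, so
  P(sprinkler running | wet lawn) = 0.085776 / 0.264944 ≈ 0.324

Now condition on the additional information:
Numerator (weight on configurations with sprinkler running): 0.65×0.12 = 0.078000
Denominator P(wet lawn | ¬overnight rain): 0.05×0.88 + 0.65×0.12 = 0.122000
Posterior = 0.078000 / 0.122000 ≈ 0.639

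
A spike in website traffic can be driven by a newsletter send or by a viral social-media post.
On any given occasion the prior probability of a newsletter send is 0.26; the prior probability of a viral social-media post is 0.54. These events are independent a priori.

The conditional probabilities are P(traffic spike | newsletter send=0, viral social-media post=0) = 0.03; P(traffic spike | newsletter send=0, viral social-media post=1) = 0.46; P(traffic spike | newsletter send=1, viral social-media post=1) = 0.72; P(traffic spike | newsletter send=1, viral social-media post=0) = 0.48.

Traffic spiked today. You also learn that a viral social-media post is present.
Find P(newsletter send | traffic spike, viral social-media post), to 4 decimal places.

P(newsletter send | traffic spike, viral social-media post) ≈ 0.3548

P(traffic spike | viral social-media post) = 0.46×0.74 + 0.72×0.26 = 0.340400 + 0.187200 = 0.527600
The newsletter send-present share is 0.72×0.26 = 0.187200.
So P(newsletter send | traffic spike, viral social-media post) = 0.187200/0.527600 ≈ 0.3548.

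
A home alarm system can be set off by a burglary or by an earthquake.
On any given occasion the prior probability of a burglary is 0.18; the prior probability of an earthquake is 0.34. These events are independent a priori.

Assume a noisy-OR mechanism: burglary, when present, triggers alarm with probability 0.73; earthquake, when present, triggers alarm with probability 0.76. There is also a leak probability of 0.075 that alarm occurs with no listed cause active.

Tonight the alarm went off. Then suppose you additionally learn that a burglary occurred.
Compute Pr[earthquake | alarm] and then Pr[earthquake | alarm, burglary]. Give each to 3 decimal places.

Pr[earthquake | alarm] ≈ 0.679; Pr[earthquake | alarm, burglary] ≈ 0.392

Under noisy-OR, P(alarm | causes) = 1 − (1−0.075)·∏(1−qᵢ) over the active causes.
Enumerate the 4 (burglary, earthquake) configurations and weight by the priors:
  P(alarm) = 0.075×0.82×0.66 + 0.778×0.82×0.34 + 0.75025×0.18×0.66 + 0.94006×0.18×0.34
        = 0.040590 + 0.216906 + 0.089130 + 0.057532 = 0.404158
The terms with earthquake present sum to 0.274438, so
  P(earthquake | alarm) = 0.274438 / 0.404158 ≈ 0.679

With the extra evidence:
For the numerator, keep only earthquake=true terms: 0.94006*0.34 = 0.319620
Denominator P(alarm | burglary): 0.75025*0.66 + 0.94006*0.34 = 0.814785
Posterior = 0.319620 / 0.814785 ≈ 0.392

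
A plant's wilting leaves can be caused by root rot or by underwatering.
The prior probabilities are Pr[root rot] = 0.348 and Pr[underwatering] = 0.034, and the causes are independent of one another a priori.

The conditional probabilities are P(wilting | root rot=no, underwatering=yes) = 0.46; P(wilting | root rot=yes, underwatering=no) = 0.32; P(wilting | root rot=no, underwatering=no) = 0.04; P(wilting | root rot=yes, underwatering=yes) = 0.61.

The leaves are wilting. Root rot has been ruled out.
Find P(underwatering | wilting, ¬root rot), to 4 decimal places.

For the numerator, keep only underwatering=true terms: 0.46×0.034 = 0.015640
Normalizer over all consistent configurations: 0.04×0.966 + 0.46×0.034 = 0.054280
Posterior = 0.015640 / 0.054280 ≈ 0.2881

P(underwatering | wilting, ¬root rot) ≈ 0.2881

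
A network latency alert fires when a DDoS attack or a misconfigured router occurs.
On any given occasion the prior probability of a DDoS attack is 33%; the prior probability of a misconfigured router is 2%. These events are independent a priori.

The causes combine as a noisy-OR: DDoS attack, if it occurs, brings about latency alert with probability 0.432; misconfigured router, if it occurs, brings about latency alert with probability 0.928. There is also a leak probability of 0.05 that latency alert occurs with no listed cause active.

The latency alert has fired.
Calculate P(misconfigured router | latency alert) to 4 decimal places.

Under noisy-OR, P(latency alert | causes) = 1 − (1−0.05)·∏(1−qᵢ) over the active causes.
By total probability over the 4 (DDoS attack, misconfigured router) configurations:
  P(latency alert) = 0.05·0.67·0.98 + 0.9316·0.67·0.02 + 0.4604·0.33·0.98 + 0.961149·0.33·0.02
        = 0.032830 + 0.012483 + 0.148893 + 0.006344 = 0.200550
Keeping only the misconfigured router-present terms gives 0.018827, so
  P(misconfigured router | latency alert) = 0.018827 / 0.200550 ≈ 0.0939

P(misconfigured router | latency alert) ≈ 0.0939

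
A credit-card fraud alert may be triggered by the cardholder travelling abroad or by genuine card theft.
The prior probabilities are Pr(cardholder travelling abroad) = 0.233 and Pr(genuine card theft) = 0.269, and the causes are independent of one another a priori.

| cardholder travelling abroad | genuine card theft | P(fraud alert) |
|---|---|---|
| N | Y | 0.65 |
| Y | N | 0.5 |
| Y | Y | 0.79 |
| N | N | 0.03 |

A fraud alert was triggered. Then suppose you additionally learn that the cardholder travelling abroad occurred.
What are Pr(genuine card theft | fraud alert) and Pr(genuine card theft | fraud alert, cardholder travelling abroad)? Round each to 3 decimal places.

Pr(genuine card theft | fraud alert) ≈ 0.643; Pr(genuine card theft | fraud alert, cardholder travelling abroad) ≈ 0.368

P(fraud alert) = 0.03×0.767×0.731 + 0.65×0.767×0.269 + 0.5×0.233×0.731 + 0.79×0.233×0.269 = 0.016820 + 0.134110 + 0.085162 + 0.049515 = 0.285607
Restricting to configurations with genuine card theft present: 0.134110 + 0.049515 = 0.183625.
So P(genuine card theft | fraud alert) = 0.183625/0.285607 ≈ 0.643.

With the extra evidence:
P(fraud alert | cardholder travelling abroad) = 0.5*0.731 + 0.79*0.269 = 0.365500 + 0.212510 = 0.578010
The genuine card theft-present share is 0.79*0.269 = 0.212510.
P(genuine card theft | fraud alert, cardholder travelling abroad) = 0.212510 / 0.578010 ≈ 0.368
The drop from 0.643 to 0.368 is the explaining-away (discounting) effect.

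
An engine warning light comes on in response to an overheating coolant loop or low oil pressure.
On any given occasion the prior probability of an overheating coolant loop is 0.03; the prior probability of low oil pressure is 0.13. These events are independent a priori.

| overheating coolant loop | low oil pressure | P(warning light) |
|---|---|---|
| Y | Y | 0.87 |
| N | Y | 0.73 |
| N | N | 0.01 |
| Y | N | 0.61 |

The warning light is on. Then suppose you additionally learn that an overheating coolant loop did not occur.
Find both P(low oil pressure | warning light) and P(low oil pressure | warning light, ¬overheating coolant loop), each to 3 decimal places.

P(warning light) = 0.01×0.97×0.87 + 0.73×0.97×0.13 + 0.61×0.03×0.87 + 0.87×0.03×0.13 = 0.008439 + 0.092053 + 0.015921 + 0.003393 = 0.119806
Of this, 0.095446 comes from 0.092053 + 0.003393 (the low oil pressure=true cases).
Hence the posterior is 0.095446/0.119806 ≈ 0.797.

Now also conditioning on overheating coolant loop≠true:
By total probability over both values of low oil pressure:
  P(warning light | ¬overheating coolant loop) = 0.01×0.87 + 0.73×0.13
        = 0.008700 + 0.094900 = 0.103600
The terms with low oil pressure present sum to 0.094900, so
  P(low oil pressure | warning light, ¬overheating coolant loop) = 0.094900 / 0.103600 ≈ 0.916

P(low oil pressure | warning light) ≈ 0.797; P(low oil pressure | warning light, ¬overheating coolant loop) ≈ 0.916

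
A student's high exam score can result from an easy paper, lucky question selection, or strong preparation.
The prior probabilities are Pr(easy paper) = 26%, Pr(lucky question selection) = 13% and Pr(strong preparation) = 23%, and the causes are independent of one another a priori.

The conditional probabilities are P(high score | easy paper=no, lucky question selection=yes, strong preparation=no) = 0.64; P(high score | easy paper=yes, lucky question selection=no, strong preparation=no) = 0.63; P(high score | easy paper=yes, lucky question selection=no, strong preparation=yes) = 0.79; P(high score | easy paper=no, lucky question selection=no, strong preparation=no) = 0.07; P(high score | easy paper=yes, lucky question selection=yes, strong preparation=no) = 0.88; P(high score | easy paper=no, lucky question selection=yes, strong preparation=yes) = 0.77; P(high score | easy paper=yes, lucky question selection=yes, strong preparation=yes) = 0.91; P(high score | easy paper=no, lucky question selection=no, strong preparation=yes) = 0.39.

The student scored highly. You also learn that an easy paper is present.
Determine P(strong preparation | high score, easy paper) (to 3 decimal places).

P(strong preparation | high score, easy paper) ≈ 0.266

P(high score | easy paper) = 0.63×0.87×0.77 + 0.79×0.87×0.23 + 0.88×0.13×0.77 + 0.91×0.13×0.23 = 0.422037 + 0.158079 + 0.088088 + 0.027209 = 0.695413
Of this, 0.185288 comes from 0.158079 + 0.027209 (the strong preparation=true cases).
Hence the posterior is 0.185288/0.695413 ≈ 0.266.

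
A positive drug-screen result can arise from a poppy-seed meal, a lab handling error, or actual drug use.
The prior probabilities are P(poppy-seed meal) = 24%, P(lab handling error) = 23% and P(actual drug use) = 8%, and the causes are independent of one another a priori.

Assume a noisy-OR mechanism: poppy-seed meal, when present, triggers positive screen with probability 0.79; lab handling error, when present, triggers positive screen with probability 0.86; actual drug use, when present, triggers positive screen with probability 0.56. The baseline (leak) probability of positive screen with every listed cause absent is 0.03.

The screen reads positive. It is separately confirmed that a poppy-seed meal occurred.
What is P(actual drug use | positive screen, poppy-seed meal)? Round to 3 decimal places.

P(actual drug use | positive screen, poppy-seed meal) ≈ 0.088

Under noisy-OR, P(positive screen | causes) = 1 − (1−0.03)·∏(1−qᵢ) over the active causes.
P(positive screen | poppy-seed meal) = 0.7963*0.77*0.92 + 0.910372*0.77*0.08 + 0.971482*0.23*0.92 + 0.987452*0.23*0.08 = 0.564099 + 0.056079 + 0.205566 + 0.018169 = 0.843913
Of this, 0.074248 comes from 0.056079 + 0.018169 (the actual drug use=true cases).
So P(actual drug use | positive screen, poppy-seed meal) = 0.074248/0.843913 ≈ 0.088.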